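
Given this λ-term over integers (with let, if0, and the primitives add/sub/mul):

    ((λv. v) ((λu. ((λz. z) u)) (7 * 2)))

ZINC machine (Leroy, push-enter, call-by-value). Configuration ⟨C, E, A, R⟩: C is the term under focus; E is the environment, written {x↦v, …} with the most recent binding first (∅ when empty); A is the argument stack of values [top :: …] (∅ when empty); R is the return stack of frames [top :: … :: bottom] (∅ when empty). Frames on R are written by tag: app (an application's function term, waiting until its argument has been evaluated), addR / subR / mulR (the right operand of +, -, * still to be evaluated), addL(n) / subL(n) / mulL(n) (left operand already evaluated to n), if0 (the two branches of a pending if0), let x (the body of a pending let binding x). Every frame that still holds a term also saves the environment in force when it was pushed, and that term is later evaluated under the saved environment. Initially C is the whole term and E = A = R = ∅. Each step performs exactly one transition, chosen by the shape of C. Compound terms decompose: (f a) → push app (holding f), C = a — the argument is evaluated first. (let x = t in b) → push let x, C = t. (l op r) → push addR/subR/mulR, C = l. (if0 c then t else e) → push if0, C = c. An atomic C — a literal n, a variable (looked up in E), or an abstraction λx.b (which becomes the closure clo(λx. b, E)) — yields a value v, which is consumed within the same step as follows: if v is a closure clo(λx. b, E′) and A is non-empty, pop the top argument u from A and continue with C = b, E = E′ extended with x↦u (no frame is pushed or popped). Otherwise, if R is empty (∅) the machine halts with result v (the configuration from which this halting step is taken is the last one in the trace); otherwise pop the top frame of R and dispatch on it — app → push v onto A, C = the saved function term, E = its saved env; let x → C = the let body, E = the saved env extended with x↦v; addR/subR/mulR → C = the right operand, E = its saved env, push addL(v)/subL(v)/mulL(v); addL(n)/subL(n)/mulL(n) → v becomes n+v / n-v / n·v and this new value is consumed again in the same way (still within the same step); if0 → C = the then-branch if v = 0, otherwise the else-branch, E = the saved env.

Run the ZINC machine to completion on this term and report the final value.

0. <C=((λv. v) ((λu. ((λz. z) u)) (7 * 2))), E=∅, A=∅, R=∅>
1. <C=((λu. ((λz. z) u)) (7 * 2)), E=∅, A=∅, R=[app]>
2. <C=(7 * 2), E=∅, A=∅, R=[app :: app]>
3. <C=7, E=∅, A=∅, R=[mulR :: app :: app]>
4. <C=2, E=∅, A=∅, R=[mulL(7) :: app :: app]>
5. <C=(λu. ((λz. z) u)), E=∅, A=[14], R=[app]>
6. <C=((λz. z) u), E={u↦14}, A=∅, R=[app]>
7. <C=u, E={u↦14}, A=∅, R=[app :: app]>
8. <C=(λz. z), E={u↦14}, A=[14], R=[app]>
9. <C=z, E={z↦14, u↦14}, A=∅, R=[app]>
10. <C=(λv. v), E=∅, A=[14], R=∅>
11. <C=v, E={v↦14}, A=∅, R=∅>
→ final value 14

Answer: 14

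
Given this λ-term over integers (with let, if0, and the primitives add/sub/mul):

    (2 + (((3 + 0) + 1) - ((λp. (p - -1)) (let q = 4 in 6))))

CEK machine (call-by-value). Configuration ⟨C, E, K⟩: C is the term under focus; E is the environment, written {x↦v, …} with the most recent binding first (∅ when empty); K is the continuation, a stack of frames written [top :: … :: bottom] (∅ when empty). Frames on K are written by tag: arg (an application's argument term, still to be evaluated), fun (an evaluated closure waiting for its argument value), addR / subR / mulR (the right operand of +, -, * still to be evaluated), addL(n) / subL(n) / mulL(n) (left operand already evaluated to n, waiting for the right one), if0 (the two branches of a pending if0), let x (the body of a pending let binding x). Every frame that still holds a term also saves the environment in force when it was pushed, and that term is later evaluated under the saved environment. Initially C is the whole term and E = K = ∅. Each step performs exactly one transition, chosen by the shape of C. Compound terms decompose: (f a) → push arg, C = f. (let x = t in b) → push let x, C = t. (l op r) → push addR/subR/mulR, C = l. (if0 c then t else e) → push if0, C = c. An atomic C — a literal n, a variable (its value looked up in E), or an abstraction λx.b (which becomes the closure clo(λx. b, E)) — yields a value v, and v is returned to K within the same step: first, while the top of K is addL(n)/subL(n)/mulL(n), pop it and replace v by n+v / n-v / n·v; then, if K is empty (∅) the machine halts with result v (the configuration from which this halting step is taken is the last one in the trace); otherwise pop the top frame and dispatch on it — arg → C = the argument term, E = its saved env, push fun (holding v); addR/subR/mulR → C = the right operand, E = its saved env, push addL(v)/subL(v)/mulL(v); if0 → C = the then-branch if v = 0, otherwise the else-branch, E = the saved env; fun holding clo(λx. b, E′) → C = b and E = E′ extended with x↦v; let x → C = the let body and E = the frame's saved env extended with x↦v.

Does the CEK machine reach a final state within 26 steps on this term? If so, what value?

step 0: <C=(2 + (((3 + 0) + 1) - ((λp. (p - -1)) (let q = 4 in 6)))), E=∅, K=∅>
step 1: <C=2, E=∅, K=[addR]>
step 2: <C=(((3 + 0) + 1) - ((λp. (p - -1)) (let q = 4 in 6))), E=∅, K=[addL(2)]>
step 3: <C=((3 + 0) + 1), E=∅, K=[subR :: addL(2)]>
step 4: <C=(3 + 0), E=∅, K=[addR :: subR :: addL(2)]>
step 5: <C=3, E=∅, K=[addR :: addR :: subR :: addL(2)]>
step 6: <C=0, E=∅, K=[addL(3) :: addR :: subR :: addL(2)]>
step 7: <C=1, E=∅, K=[addL(3) :: subR :: addL(2)]>
step 8: <C=((λp. (p - -1)) (let q = 4 in 6)), E=∅, K=[subL(4) :: addL(2)]>
step 9: <C=(λp. (p - -1)), E=∅, K=[arg :: subL(4) :: addL(2)]>
step 10: <C=(let q = 4 in 6), E=∅, K=[fun :: subL(4) :: addL(2)]>
step 11: <C=4, E=∅, K=[let q :: fun :: subL(4) :: addL(2)]>
step 12: <C=6, E={q↦4}, K=[fun :: subL(4) :: addL(2)]>
step 13: <C=(p - -1), E={p↦6}, K=[subL(4) :: addL(2)]>
step 14: <C=p, E={p↦6}, K=[subR :: subL(4) :: addL(2)]>
step 15: <C=-1, E={p↦6}, K=[subL(6) :: subL(4) :: addL(2)]>
→ final value -1

Answer: -1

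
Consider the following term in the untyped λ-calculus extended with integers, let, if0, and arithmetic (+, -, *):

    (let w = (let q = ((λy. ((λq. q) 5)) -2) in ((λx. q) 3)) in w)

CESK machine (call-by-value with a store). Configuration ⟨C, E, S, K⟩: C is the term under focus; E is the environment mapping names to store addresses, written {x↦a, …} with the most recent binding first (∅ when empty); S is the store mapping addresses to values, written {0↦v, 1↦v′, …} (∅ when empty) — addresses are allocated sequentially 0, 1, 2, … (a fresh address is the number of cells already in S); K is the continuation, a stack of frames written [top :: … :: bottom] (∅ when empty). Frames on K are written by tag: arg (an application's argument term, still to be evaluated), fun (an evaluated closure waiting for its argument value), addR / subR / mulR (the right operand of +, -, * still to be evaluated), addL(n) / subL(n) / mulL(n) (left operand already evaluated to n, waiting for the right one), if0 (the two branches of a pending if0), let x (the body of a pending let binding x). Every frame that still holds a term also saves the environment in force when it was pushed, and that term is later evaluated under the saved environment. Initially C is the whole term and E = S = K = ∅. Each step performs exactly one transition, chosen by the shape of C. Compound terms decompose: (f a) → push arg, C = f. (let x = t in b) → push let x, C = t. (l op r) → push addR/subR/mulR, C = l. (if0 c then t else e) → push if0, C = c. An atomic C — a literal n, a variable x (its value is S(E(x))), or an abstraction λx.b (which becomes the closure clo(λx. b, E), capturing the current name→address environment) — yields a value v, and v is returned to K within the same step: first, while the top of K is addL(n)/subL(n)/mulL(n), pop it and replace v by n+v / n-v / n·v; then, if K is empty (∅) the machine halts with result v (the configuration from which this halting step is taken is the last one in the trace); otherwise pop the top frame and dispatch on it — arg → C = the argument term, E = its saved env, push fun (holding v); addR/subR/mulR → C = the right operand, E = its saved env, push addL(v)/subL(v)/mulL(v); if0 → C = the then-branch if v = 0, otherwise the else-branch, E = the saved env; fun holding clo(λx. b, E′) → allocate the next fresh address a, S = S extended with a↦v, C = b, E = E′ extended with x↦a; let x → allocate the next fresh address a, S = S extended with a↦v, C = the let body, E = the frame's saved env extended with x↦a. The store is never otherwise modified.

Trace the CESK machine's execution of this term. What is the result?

Answer: 5

Derivation:
0. <C=(let w = (let q = ((λy. ((λq. q) 5)) -2) in ((λx. q) 3)) in w), E=∅, S=∅, K=∅>
1. <C=(let q = ((λy. ((λq. q) 5)) -2) in ((λx. q) 3)), E=∅, S=∅, K=[let w]>
2. <C=((λy. ((λq. q) 5)) -2), E=∅, S=∅, K=[let q :: let w]>
3. <C=(λy. ((λq. q) 5)), E=∅, S=∅, K=[arg :: let q :: let w]>
4. <C=-2, E=∅, S=∅, K=[fun :: let q :: let w]>
5. <C=((λq. q) 5), E={y↦0}, S={0↦-2}, K=[let q :: let w]>
6. <C=(λq. q), E={y↦0}, S={0↦-2}, K=[arg :: let q :: let w]>
7. <C=5, E={y↦0}, S={0↦-2}, K=[fun :: let q :: let w]>
8. <C=q, E={q↦1, y↦0}, S={0↦-2, 1↦5}, K=[let q :: let w]>
9. <C=((λx. q) 3), E={q↦2}, S={0↦-2, 1↦5, 2↦5}, K=[let w]>
10. <C=(λx. q), E={q↦2}, S={0↦-2, 1↦5, 2↦5}, K=[arg :: let w]>
11. <C=3, E={q↦2}, S={0↦-2, 1↦5, 2↦5}, K=[fun :: let w]>
12. <C=q, E={x↦3, q↦2}, S={0↦-2, 1↦5, 2↦5, 3↦3}, K=[let w]>
13. <C=w, E={w↦4}, S={0↦-2, 1↦5, 2↦5, 3↦3, 4↦5}, K=∅>
→ final value 5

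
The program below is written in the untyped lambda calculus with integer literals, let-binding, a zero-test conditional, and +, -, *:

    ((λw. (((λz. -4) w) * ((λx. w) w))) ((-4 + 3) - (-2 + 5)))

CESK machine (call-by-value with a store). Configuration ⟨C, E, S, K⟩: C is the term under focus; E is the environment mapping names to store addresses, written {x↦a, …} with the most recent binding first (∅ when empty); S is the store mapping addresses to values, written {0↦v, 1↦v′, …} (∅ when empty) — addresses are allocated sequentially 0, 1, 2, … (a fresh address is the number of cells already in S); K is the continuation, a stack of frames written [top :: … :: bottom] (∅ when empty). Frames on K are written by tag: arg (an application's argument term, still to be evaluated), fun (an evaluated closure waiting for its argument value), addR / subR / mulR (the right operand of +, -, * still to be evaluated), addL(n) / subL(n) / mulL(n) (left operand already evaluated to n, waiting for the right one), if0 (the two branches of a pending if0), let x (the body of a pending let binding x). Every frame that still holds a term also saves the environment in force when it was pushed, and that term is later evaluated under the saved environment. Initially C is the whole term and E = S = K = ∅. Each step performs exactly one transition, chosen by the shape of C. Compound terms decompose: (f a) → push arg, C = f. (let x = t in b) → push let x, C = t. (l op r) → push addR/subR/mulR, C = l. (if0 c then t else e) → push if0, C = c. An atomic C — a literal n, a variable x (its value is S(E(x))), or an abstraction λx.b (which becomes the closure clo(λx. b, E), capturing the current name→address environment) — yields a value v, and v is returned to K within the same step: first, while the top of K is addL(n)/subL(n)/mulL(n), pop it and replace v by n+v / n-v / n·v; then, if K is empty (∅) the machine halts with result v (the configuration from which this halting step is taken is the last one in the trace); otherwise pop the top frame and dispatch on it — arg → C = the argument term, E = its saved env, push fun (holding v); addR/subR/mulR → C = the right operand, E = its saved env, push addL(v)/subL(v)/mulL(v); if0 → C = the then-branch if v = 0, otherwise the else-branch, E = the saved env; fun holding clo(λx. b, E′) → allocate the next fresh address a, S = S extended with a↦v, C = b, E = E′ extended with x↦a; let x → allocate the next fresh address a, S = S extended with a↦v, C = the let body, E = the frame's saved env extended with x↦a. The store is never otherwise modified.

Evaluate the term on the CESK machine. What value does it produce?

Answer: 16

Machine steps:
step 0: <C=((λw. (((λz. -4) w) * ((λx. w) w))) ((-4 + 3) - (-2 + 5))), E=∅, S=∅, K=∅>
step 1: <C=(λw. (((λz. -4) w) * ((λx. w) w))), E=∅, S=∅, K=[arg]>
step 2: <C=((-4 + 3) - (-2 + 5)), E=∅, S=∅, K=[fun]>
step 3: <C=(-4 + 3), E=∅, S=∅, K=[subR :: fun]>
step 4: <C=-4, E=∅, S=∅, K=[addR :: subR :: fun]>
step 5: <C=3, E=∅, S=∅, K=[addL(-4) :: subR :: fun]>
step 6: <C=(-2 + 5), E=∅, S=∅, K=[subL(-1) :: fun]>
step 7: <C=-2, E=∅, S=∅, K=[addR :: subL(-1) :: fun]>
step 8: <C=5, E=∅, S=∅, K=[addL(-2) :: subL(-1) :: fun]>
step 9: <C=(((λz. -4) w) * ((λx. w) w)), E={w↦0}, S={0↦-4}, K=∅>
step 10: <C=((λz. -4) w), E={w↦0}, S={0↦-4}, K=[mulR]>
step 11: <C=(λz. -4), E={w↦0}, S={0↦-4}, K=[arg :: mulR]>
step 12: <C=w, E={w↦0}, S={0↦-4}, K=[fun :: mulR]>
step 13: <C=-4, E={z↦1, w↦0}, S={0↦-4, 1↦-4}, K=[mulR]>
step 14: <C=((λx. w) w), E={w↦0}, S={0↦-4, 1↦-4}, K=[mulL(-4)]>
step 15: <C=(λx. w), E={w↦0}, S={0↦-4, 1↦-4}, K=[arg :: mulL(-4)]>
step 16: <C=w, E={w↦0}, S={0↦-4, 1↦-4}, K=[fun :: mulL(-4)]>
step 17: <C=w, E={x↦2, w↦0}, S={0↦-4, 1↦-4, 2↦-4}, K=[mulL(-4)]>
→ final value 16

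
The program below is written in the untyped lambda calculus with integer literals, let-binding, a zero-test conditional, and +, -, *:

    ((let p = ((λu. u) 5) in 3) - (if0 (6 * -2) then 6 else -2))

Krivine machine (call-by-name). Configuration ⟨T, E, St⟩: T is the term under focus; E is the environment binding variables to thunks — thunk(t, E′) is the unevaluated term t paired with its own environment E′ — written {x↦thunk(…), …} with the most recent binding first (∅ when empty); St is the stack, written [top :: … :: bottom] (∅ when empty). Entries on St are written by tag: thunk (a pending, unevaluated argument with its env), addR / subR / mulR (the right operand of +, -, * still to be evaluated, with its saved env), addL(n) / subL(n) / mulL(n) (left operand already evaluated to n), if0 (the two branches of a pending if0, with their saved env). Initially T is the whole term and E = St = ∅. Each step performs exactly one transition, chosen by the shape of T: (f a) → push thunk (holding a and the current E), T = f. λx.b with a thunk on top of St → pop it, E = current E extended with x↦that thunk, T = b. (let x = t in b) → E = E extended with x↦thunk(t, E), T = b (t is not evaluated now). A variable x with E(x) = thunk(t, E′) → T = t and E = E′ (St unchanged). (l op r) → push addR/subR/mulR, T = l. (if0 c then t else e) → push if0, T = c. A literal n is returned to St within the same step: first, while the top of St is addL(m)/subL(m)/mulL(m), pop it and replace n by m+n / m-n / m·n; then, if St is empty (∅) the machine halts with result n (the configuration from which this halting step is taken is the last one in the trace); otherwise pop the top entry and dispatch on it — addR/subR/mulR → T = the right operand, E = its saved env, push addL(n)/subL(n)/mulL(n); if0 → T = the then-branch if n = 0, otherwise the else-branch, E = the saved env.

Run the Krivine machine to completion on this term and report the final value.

Answer: 5

Machine steps:
t=0: [T=((let p = ((λu. u) 5) in 3) - (if0 (6 * -2) then 6 else -2)) | E=∅ | St=∅]
t=1: [T=(let p = ((λu. u) 5) in 3) | E=∅ | St=[subR]]
t=2: [T=3 | E={p↦thunk(((λu. u) 5), ∅)} | St=[subR]]
t=3: [T=(if0 (6 * -2) then 6 else -2) | E=∅ | St=[subL(3)]]
t=4: [T=(6 * -2) | E=∅ | St=[if0 :: subL(3)]]
t=5: [T=6 | E=∅ | St=[mulR :: if0 :: subL(3)]]
t=6: [T=-2 | E=∅ | St=[mulL(6) :: if0 :: subL(3)]]
t=7: [T=-2 | E=∅ | St=[subL(3)]]
→ final value 5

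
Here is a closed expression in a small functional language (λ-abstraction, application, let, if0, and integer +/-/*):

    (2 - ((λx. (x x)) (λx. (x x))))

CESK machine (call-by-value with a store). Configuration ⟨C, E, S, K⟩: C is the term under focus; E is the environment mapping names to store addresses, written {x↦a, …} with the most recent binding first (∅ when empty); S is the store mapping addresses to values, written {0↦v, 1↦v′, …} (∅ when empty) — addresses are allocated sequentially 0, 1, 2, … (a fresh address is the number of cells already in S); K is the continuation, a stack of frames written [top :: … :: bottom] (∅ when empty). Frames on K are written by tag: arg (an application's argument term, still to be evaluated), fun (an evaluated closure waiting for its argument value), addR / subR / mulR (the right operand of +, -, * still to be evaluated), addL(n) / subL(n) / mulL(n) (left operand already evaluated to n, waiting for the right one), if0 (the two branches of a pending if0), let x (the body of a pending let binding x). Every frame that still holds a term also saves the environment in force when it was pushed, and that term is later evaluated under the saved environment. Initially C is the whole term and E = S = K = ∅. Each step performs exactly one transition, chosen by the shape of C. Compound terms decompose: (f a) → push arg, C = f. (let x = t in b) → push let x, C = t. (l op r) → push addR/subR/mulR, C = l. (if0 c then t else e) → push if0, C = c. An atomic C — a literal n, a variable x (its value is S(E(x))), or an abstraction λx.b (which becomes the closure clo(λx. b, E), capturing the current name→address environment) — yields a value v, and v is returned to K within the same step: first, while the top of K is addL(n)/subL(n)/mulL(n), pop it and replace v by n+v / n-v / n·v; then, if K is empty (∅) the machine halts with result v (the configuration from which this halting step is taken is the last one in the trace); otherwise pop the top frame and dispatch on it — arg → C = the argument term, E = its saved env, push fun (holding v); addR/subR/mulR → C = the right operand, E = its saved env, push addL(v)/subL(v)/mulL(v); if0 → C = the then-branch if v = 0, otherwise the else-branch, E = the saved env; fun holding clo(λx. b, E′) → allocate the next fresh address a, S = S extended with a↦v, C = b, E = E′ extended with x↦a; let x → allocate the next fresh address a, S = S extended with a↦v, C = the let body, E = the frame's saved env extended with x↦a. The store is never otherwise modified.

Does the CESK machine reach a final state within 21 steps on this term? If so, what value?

t=0: <C=(2 - ((λx. (x x)) (λx. (x x)))), E=∅, S=∅, K=∅>
t=1: <C=2, E=∅, S=∅, K=[subR]>
t=2: <C=((λx. (x x)) (λx. (x x))), E=∅, S=∅, K=[subL(2)]>
t=3: <C=(λx. (x x)), E=∅, S=∅, K=[arg :: subL(2)]>
t=4: <C=(λx. (x x)), E=∅, S=∅, K=[fun :: subL(2)]>
t=5: <C=(x x), E={x↦0}, S={0↦clo(λx. (x x), ∅)}, K=[subL(2)]>
t=6: <C=x, E={x↦0}, S={0↦clo(λx. (x x), ∅)}, K=[arg :: subL(2)]>
t=7: <C=x, E={x↦0}, S={0↦clo(λx. (x x), ∅)}, K=[fun :: subL(2)]>
t=8: <C=(x x), E={x↦1}, S={0↦clo(λx. (x x), ∅), 1↦clo(λx. (x x), ∅)}, K=[subL(2)]>
t=9: <C=x, E={x↦1}, S={0↦clo(λx. (x x), ∅), 1↦clo(λx. (x x), ∅)}, K=[arg :: subL(2)]>
t=10: <C=x, E={x↦1}, S={0↦clo(λx. (x x), ∅), 1↦clo(λx. (x x), ∅)}, K=[fun :: subL(2)]>
t=11: <C=(x x), E={x↦2}, S={0↦clo(λx. (x x), ∅), 1↦clo(λx. (x x), ∅), 2↦clo(λx. (x x), ∅)}, K=[subL(2)]>
t=12: <C=x, E={x↦2}, S={0↦clo(λx. (x x), ∅), 1↦clo(λx. (x x), ∅), 2↦clo(λx. (x x), ∅)}, K=[arg :: subL(2)]>
t=13: <C=x, E={x↦2}, S={0↦clo(λx. (x x), ∅), 1↦clo(λx. (x x), ∅), 2↦clo(λx. (x x), ∅)}, K=[fun :: subL(2)]>
t=14: <C=(x x), E={x↦3}, S={0↦clo(λx. (x x), ∅), 1↦clo(λx. (x x), ∅), 2↦clo(λx. (x x), ∅), 3↦clo(λx. (x x), ∅)}, K=[subL(2)]>
t=15: <C=x, E={x↦3}, S={0↦clo(λx. (x x), ∅), 1↦clo(λx. (x x), ∅), 2↦clo(λx. (x x), ∅), 3↦clo(λx. (x x), ∅)}, K=[arg :: subL(2)]>
t=16: <C=x, E={x↦3}, S={0↦clo(λx. (x x), ∅), 1↦clo(λx. (x x), ∅), 2↦clo(λx. (x x), ∅), 3↦clo(λx. (x x), ∅)}, K=[fun :: subL(2)]>
t=17: <C=(x x), E={x↦4}, S={0↦clo(λx. (x x), ∅), 1↦clo(λx. (x x), ∅), 2↦clo(λx. (x x), ∅), 3↦clo(λx. (x x), ∅), 4↦clo(λx. (x x), ∅)}, K=[subL(2)]>
t=18: <C=x, E={x↦4}, S={0↦clo(λx. (x x), ∅), 1↦clo(λx. (x x), ∅), 2↦clo(λx. (x x), ∅), 3↦clo(λx. (x x), ∅), 4↦clo(λx. (x x), ∅)}, K=[arg :: subL(2)]>
t=19: <C=x, E={x↦4}, S={0↦clo(λx. (x x), ∅), 1↦clo(λx. (x x), ∅), 2↦clo(λx. (x x), ∅), 3↦clo(λx. (x x), ∅), 4↦clo(λx. (x x), ∅)}, K=[fun :: subL(2)]>
t=20: <C=(x x), E={x↦5}, S={0↦clo(λx. (x x), ∅), 1↦clo(λx. (x x), ∅), 2↦clo(λx. (x x), ∅), 3↦clo(λx. (x x), ∅), 4↦clo(λx. (x x), ∅), 5↦clo(λx. (x x), ∅)}, K=[subL(2)]>
t=21: <C=x, E={x↦5}, S={0↦clo(λx. (x x), ∅), 1↦clo(λx. (x x), ∅), 2↦clo(λx. (x x), ∅), 3↦clo(λx. (x x), ∅), 4↦clo(λx. (x x), ∅), 5↦clo(λx. (x x), ∅)}, K=[arg :: subL(2)]>
→ 21 transitions taken and the configuration is still not final: no result within 21 steps

Answer: DIVERGES (no final state within 21 steps)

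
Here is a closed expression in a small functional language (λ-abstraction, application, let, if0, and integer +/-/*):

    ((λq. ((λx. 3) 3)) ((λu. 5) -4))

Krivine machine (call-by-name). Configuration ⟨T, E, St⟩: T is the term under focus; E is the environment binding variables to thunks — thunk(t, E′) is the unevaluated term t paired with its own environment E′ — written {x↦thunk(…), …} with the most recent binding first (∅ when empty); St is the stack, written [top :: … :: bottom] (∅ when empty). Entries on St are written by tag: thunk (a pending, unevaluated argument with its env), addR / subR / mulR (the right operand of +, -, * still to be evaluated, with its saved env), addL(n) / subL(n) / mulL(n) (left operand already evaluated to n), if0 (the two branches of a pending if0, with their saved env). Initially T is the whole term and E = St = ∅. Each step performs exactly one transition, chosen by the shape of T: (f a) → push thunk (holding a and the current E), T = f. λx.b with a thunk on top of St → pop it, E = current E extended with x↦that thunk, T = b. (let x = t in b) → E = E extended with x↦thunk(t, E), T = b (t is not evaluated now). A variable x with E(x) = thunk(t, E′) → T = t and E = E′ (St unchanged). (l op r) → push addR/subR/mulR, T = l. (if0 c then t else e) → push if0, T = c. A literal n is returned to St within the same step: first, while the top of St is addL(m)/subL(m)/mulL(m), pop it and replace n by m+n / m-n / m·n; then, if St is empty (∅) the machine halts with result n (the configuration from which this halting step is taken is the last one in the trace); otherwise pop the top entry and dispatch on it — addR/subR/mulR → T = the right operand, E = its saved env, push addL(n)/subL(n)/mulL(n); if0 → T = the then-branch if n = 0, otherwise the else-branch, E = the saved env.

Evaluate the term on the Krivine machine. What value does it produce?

t=0: [T=((λq. ((λx. 3) 3)) ((λu. 5) -4)) | E=∅ | St=∅]
t=1: [T=(λq. ((λx. 3) 3)) | E=∅ | St=[thunk]]
t=2: [T=((λx. 3) 3) | E={q↦thunk(((λu. 5) -4), ∅)} | St=∅]
t=3: [T=(λx. 3) | E={q↦thunk(((λu. 5) -4), ∅)} | St=[thunk]]
t=4: [T=3 | E={x↦thunk(3, {q↦thunk(((λu. 5) -4), ∅)}), q↦thunk(((λu. 5) -4), ∅)} | St=∅]
→ final value 3

Answer: 3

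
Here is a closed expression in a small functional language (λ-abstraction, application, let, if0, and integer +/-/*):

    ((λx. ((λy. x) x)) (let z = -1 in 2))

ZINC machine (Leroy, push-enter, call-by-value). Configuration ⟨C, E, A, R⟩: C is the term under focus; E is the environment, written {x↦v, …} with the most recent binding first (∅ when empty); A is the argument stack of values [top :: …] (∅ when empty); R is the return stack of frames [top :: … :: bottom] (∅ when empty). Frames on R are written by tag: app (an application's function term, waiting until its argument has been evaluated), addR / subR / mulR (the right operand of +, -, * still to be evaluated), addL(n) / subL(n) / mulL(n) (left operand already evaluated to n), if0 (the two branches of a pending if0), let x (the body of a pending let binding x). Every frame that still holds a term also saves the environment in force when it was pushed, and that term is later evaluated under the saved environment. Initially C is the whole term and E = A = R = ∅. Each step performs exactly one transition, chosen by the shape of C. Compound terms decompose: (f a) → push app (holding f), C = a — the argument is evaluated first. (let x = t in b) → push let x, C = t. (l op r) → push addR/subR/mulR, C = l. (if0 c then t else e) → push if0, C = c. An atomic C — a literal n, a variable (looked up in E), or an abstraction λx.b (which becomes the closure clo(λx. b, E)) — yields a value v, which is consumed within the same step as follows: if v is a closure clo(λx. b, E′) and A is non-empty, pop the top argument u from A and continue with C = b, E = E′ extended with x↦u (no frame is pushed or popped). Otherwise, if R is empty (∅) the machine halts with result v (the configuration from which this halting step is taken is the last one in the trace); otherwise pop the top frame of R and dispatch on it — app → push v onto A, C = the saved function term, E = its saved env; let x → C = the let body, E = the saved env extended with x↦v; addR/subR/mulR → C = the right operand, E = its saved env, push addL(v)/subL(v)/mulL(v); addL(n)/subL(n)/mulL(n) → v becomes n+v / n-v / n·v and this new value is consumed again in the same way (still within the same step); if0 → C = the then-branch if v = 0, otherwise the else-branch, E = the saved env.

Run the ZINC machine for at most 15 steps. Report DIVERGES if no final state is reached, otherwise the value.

0. <C=((λx. ((λy. x) x)) (let z = -1 in 2)), E=∅, A=∅, R=∅>
1. <C=(let z = -1 in 2), E=∅, A=∅, R=[app]>
2. <C=-1, E=∅, A=∅, R=[let z :: app]>
3. <C=2, E={z↦-1}, A=∅, R=[app]>
4. <C=(λx. ((λy. x) x)), E=∅, A=[2], R=∅>
5. <C=((λy. x) x), E={x↦2}, A=∅, R=∅>
6. <C=x, E={x↦2}, A=∅, R=[app]>
7. <C=(λy. x), E={x↦2}, A=[2], R=∅>
8. <C=x, E={y↦2, x↦2}, A=∅, R=∅>
→ final value 2

Answer: 2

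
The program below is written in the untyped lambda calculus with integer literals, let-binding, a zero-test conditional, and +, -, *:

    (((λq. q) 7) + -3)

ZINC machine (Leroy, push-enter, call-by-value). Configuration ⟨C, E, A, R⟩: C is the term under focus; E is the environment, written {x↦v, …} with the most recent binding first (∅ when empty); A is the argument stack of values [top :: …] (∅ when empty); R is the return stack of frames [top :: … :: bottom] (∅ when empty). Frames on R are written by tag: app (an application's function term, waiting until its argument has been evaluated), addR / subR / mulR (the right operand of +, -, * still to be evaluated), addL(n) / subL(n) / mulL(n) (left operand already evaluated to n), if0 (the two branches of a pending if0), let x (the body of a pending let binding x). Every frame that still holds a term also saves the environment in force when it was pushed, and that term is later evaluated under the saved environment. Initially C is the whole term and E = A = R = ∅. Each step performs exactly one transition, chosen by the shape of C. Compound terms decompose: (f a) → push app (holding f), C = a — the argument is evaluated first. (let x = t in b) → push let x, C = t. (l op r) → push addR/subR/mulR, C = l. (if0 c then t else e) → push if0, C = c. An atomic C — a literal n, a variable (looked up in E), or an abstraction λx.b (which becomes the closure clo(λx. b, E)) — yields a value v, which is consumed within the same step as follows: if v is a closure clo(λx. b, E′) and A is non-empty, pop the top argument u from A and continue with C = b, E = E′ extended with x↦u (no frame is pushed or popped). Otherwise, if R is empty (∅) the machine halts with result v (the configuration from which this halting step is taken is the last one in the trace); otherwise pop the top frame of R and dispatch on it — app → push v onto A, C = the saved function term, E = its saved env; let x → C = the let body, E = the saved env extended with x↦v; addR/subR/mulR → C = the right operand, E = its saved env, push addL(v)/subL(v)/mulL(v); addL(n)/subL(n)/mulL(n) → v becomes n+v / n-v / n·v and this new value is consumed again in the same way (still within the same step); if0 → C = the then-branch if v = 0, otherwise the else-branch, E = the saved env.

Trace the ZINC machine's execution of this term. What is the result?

Answer: 4

Derivation:
[0] [C=(((λq. q) 7) + -3) | E=∅ | A=∅ | R=∅]
[1] [C=((λq. q) 7) | E=∅ | A=∅ | R=[addR]]
[2] [C=7 | E=∅ | A=∅ | R=[app :: addR]]
[3] [C=(λq. q) | E=∅ | A=[7] | R=[addR]]
[4] [C=q | E={q↦7} | A=∅ | R=[addR]]
[5] [C=-3 | E=∅ | A=∅ | R=[addL(7)]]
→ final value 4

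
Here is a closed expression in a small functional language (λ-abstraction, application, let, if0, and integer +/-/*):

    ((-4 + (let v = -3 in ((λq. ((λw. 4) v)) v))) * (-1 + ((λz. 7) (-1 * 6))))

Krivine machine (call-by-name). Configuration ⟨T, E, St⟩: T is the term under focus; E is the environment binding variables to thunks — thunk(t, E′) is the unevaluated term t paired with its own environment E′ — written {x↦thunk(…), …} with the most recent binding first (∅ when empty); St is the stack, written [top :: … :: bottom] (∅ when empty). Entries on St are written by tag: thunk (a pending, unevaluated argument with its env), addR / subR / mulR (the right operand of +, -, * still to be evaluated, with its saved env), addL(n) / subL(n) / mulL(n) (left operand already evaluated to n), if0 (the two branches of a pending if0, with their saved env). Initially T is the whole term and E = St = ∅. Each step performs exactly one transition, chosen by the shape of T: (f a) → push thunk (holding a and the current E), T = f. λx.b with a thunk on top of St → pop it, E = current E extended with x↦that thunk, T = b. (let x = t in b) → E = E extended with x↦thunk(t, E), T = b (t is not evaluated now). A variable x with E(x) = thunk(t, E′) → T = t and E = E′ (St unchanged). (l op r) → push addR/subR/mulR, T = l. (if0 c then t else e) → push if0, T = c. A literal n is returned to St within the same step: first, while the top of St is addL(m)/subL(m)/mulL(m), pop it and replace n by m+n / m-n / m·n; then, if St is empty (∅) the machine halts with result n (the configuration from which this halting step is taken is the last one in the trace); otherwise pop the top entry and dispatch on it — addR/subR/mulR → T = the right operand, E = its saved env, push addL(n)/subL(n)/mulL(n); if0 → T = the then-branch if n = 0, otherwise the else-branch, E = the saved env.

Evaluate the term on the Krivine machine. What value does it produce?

step 0: <T=((-4 + (let v = -3 in ((λq. ((λw. 4) v)) v))) * (-1 + ((λz. 7) (-1 * 6)))), E=∅, St=∅>
step 1: <T=(-4 + (let v = -3 in ((λq. ((λw. 4) v)) v))), E=∅, St=[mulR]>
step 2: <T=-4, E=∅, St=[addR :: mulR]>
step 3: <T=(let v = -3 in ((λq. ((λw. 4) v)) v)), E=∅, St=[addL(-4) :: mulR]>
step 4: <T=((λq. ((λw. 4) v)) v), E={v↦thunk(-3, ∅)}, St=[addL(-4) :: mulR]>
step 5: <T=(λq. ((λw. 4) v)), E={v↦thunk(-3, ∅)}, St=[thunk :: addL(-4) :: mulR]>
step 6: <T=((λw. 4) v), E={q↦thunk(v, {v↦thunk(-3, ∅)}), v↦thunk(-3, ∅)}, St=[addL(-4) :: mulR]>
step 7: <T=(λw. 4), E={q↦thunk(v, {v↦thunk(-3, ∅)}), v↦thunk(-3, ∅)}, St=[thunk :: addL(-4) :: mulR]>
step 8: <T=4, E={w↦thunk(v, {q↦thunk(v, {v↦thunk(-3, ∅)}), v↦thunk(-3, ∅)}), q↦thunk(v, {v↦thunk(-3, ∅)}), v↦thunk(-3, ∅)}, St=[addL(-4) :: mulR]>
step 9: <T=(-1 + ((λz. 7) (-1 * 6))), E=∅, St=[mulL(0)]>
step 10: <T=-1, E=∅, St=[addR :: mulL(0)]>
step 11: <T=((λz. 7) (-1 * 6)), E=∅, St=[addL(-1) :: mulL(0)]>
step 12: <T=(λz. 7), E=∅, St=[thunk :: addL(-1) :: mulL(0)]>
step 13: <T=7, E={z↦thunk((-1 * 6), ∅)}, St=[addL(-1) :: mulL(0)]>
→ final value 0

Answer: 0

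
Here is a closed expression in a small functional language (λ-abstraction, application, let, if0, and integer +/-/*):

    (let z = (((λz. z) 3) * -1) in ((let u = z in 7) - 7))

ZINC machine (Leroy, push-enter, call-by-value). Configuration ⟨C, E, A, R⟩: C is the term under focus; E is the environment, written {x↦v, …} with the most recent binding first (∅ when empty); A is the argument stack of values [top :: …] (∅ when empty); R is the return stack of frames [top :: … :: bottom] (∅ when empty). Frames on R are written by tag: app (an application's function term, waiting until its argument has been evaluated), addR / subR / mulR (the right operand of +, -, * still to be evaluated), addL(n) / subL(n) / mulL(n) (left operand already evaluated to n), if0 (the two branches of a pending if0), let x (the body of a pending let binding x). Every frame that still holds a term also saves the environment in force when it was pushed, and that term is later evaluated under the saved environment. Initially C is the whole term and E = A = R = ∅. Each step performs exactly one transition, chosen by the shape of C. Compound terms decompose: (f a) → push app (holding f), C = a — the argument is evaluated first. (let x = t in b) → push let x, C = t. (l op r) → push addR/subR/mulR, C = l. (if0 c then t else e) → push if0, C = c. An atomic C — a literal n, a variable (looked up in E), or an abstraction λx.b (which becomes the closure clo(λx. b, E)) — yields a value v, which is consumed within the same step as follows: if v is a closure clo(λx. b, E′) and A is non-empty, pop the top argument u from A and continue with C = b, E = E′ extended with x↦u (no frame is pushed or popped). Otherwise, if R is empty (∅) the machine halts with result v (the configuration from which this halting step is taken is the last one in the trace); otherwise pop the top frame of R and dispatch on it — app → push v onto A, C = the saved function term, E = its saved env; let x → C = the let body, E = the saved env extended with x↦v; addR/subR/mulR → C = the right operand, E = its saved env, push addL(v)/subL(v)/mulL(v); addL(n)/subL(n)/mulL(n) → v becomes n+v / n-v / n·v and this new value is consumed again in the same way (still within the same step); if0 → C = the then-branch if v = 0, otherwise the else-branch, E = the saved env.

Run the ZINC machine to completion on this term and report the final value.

Answer: 0

Execution trace:
t=0: <C=(let z = (((λz. z) 3) * -1) in ((let u = z in 7) - 7)), E=∅, A=∅, R=∅>
t=1: <C=(((λz. z) 3) * -1), E=∅, A=∅, R=[let z]>
t=2: <C=((λz. z) 3), E=∅, A=∅, R=[mulR :: let z]>
t=3: <C=3, E=∅, A=∅, R=[app :: mulR :: let z]>
t=4: <C=(λz. z), E=∅, A=[3], R=[mulR :: let z]>
t=5: <C=z, E={z↦3}, A=∅, R=[mulR :: let z]>
t=6: <C=-1, E=∅, A=∅, R=[mulL(3) :: let z]>
t=7: <C=((let u = z in 7) - 7), E={z↦-3}, A=∅, R=∅>
t=8: <C=(let u = z in 7), E={z↦-3}, A=∅, R=[subR]>
t=9: <C=z, E={z↦-3}, A=∅, R=[let u :: subR]>
t=10: <C=7, E={u↦-3, z↦-3}, A=∅, R=[subR]>
t=11: <C=7, E={z↦-3}, A=∅, R=[subL(7)]>
→ final value 0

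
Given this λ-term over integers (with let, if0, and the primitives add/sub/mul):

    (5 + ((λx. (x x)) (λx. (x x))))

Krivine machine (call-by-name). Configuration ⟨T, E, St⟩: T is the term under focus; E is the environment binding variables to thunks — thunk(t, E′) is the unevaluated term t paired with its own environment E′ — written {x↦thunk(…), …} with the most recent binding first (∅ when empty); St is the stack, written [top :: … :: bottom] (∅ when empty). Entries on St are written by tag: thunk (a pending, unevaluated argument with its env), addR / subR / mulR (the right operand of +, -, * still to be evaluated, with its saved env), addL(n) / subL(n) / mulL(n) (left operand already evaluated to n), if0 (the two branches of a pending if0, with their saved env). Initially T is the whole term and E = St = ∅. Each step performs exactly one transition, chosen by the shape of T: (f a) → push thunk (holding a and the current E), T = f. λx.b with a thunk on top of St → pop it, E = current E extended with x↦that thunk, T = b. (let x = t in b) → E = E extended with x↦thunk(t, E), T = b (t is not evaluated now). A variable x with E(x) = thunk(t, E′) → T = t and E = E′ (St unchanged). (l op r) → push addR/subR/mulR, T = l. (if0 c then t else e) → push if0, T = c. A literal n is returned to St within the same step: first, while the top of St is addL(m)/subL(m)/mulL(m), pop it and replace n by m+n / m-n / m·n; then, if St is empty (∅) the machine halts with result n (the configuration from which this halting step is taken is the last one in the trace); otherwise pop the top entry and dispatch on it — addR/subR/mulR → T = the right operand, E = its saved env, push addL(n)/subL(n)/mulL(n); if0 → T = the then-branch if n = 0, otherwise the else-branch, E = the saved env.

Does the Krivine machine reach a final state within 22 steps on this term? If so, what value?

step 0: ⟨T=(5 + ((λx. (x x)) (λx. (x x)))); E=∅; St=∅⟩
step 1: ⟨T=5; E=∅; St=[addR]⟩
step 2: ⟨T=((λx. (x x)) (λx. (x x))); E=∅; St=[addL(5)]⟩
step 3: ⟨T=(λx. (x x)); E=∅; St=[thunk :: addL(5)]⟩
step 4: ⟨T=(x x); E={x↦thunk((λx. (x x)), ∅)}; St=[addL(5)]⟩
step 5: ⟨T=x; E={x↦thunk((λx. (x x)), ∅)}; St=[thunk :: addL(5)]⟩
step 6: ⟨T=(λx. (x x)); E=∅; St=[thunk :: addL(5)]⟩
step 7: ⟨T=(x x); E={x↦thunk(x, {x↦thunk((λx. (x x)), ∅)})}; St=[addL(5)]⟩
step 8: ⟨T=x; E={x↦thunk(x, {x↦thunk((λx. (x x)), ∅)})}; St=[thunk :: addL(5)]⟩
step 9: ⟨T=x; E={x↦thunk((λx. (x x)), ∅)}; St=[thunk :: addL(5)]⟩
step 10: ⟨T=(λx. (x x)); E=∅; St=[thunk :: addL(5)]⟩
step 11: ⟨T=(x x); E={x↦thunk(x, {x↦thunk(x, {x↦thunk((λx. (x x)), ∅)})})}; St=[addL(5)]⟩
step 12: ⟨T=x; E={x↦thunk(x, {x↦thunk(x, {x↦thunk((λx. (x x)), ∅)})})}; St=[thunk :: addL(5)]⟩
step 13: ⟨T=x; E={x↦thunk(x, {x↦thunk((λx. (x x)), ∅)})}; St=[thunk :: addL(5)]⟩
step 14: ⟨T=x; E={x↦thunk((λx. (x x)), ∅)}; St=[thunk :: addL(5)]⟩
step 15: ⟨T=(λx. (x x)); E=∅; St=[thunk :: addL(5)]⟩
step 16: ⟨T=(x x); E={x↦thunk(x, {x↦thunk(x, {x↦thunk(x, {x↦thunk((λx. (x x)), ∅)})})})}; St=[addL(5)]⟩
step 17: ⟨T=x; E={x↦thunk(x, {x↦thunk(x, {x↦thunk(x, {x↦thunk((λx. (x x)), ∅)})})})}; St=[thunk :: addL(5)]⟩
step 18: ⟨T=x; E={x↦thunk(x, {x↦thunk(x, {x↦thunk((λx. (x x)), ∅)})})}; St=[thunk :: addL(5)]⟩
step 19: ⟨T=x; E={x↦thunk(x, {x↦thunk((λx. (x x)), ∅)})}; St=[thunk :: addL(5)]⟩
step 20: ⟨T=x; E={x↦thunk((λx. (x x)), ∅)}; St=[thunk :: addL(5)]⟩
step 21: ⟨T=(λx. (x x)); E=∅; St=[thunk :: addL(5)]⟩
step 22: ⟨T=(x x); E={x↦thunk(x, {x↦thunk(x, {x↦thunk(x, {x↦thunk(x, {x↦thunk((λx. (x x)), ∅)})})})})}; St=[addL(5)]⟩
→ 22 transitions taken and the configuration is still not final: no result within 22 steps

Answer: DIVERGES (no final state within 22 steps)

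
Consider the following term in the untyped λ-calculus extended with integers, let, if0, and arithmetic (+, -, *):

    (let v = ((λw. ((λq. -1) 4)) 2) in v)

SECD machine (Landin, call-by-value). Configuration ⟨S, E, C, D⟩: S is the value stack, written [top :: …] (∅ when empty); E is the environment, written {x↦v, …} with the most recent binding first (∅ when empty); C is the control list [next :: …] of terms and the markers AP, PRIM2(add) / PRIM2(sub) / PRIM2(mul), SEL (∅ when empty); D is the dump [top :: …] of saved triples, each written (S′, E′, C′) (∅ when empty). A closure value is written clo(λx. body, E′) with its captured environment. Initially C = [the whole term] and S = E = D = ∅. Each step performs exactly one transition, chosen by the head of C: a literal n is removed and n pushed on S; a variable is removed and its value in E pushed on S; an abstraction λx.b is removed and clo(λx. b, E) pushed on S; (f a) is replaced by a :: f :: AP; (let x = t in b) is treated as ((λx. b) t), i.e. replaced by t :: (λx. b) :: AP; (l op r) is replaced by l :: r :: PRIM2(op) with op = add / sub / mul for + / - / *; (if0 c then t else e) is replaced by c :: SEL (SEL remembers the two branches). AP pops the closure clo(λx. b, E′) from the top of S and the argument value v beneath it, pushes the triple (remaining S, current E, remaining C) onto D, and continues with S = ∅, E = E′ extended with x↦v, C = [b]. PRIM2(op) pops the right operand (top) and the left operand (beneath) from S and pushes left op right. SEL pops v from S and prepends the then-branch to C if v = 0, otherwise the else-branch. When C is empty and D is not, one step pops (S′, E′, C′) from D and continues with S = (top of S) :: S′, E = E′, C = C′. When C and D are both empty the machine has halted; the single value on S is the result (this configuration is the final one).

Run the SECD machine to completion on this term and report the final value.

0. [S=∅ | E=∅ | C=[(let v = ((λw. ((λq. -1) 4)) 2) in v)] | D=∅]
1. [S=∅ | E=∅ | C=[((λw. ((λq. -1) 4)) 2) :: (λv. v) :: AP] | D=∅]
2. [S=∅ | E=∅ | C=[2 :: (λw. ((λq. -1) 4)) :: AP :: (λv. v) :: AP] | D=∅]
3. [S=[2] | E=∅ | C=[(λw. ((λq. -1) 4)) :: AP :: (λv. v) :: AP] | D=∅]
4. [S=[clo(λw. ((λq. -1) 4), ∅) :: 2] | E=∅ | C=[AP :: (λv. v) :: AP] | D=∅]
5. [S=∅ | E={w↦2} | C=[((λq. -1) 4)] | D=[(∅, ∅, [(λv. v) :: AP])]]
6. [S=∅ | E={w↦2} | C=[4 :: (λq. -1) :: AP] | D=[(∅, ∅, [(λv. v) :: AP])]]
7. [S=[4] | E={w↦2} | C=[(λq. -1) :: AP] | D=[(∅, ∅, [(λv. v) :: AP])]]
8. [S=[clo(λq. -1, {w↦2}) :: 4] | E={w↦2} | C=[AP] | D=[(∅, ∅, [(λv. v) :: AP])]]
9. [S=∅ | E={q↦4, w↦2} | C=[-1] | D=[(∅, {w↦2}, ∅) :: (∅, ∅, [(λv. v) :: AP])]]
10. [S=[-1] | E={q↦4, w↦2} | C=∅ | D=[(∅, {w↦2}, ∅) :: (∅, ∅, [(λv. v) :: AP])]]
11. [S=[-1] | E={w↦2} | C=∅ | D=[(∅, ∅, [(λv. v) :: AP])]]
12. [S=[-1] | E=∅ | C=[(λv. v) :: AP] | D=∅]
13. [S=[clo(λv. v, ∅) :: -1] | E=∅ | C=[AP] | D=∅]
14. [S=∅ | E={v↦-1} | C=[v] | D=[(∅, ∅, ∅)]]
15. [S=[-1] | E={v↦-1} | C=∅ | D=[(∅, ∅, ∅)]]
16. [S=[-1] | E=∅ | C=∅ | D=∅]
→ final value -1

Answer: -1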